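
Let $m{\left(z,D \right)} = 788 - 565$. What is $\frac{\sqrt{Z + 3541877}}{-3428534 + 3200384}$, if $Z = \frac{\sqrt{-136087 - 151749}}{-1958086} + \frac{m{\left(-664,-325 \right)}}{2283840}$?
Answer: $- \frac{\sqrt{181911087683397679597889795 - 52459473643200 i \sqrt{71959}}}{1635058594494000} \approx -0.0082489 + 3.1906 \cdot 10^{-13} i$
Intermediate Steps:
$m{\left(z,D \right)} = 223$
$Z = \frac{223}{2283840} - \frac{i \sqrt{71959}}{979043}$ ($Z = \frac{\sqrt{-136087 - 151749}}{-1958086} + \frac{223}{2283840} = \sqrt{-287836} \left(- \frac{1}{1958086}\right) + 223 \cdot \frac{1}{2283840} = 2 i \sqrt{71959} \left(- \frac{1}{1958086}\right) + \frac{223}{2283840} = - \frac{i \sqrt{71959}}{979043} + \frac{223}{2283840} = \frac{223}{2283840} - \frac{i \sqrt{71959}}{979043} \approx 9.7643 \cdot 10^{-5} - 0.00027399 i$)
$\frac{\sqrt{Z + 3541877}}{-3428534 + 3200384} = \frac{\sqrt{\left(\frac{223}{2283840} - \frac{i \sqrt{71959}}{979043}\right) + 3541877}}{-3428534 + 3200384} = \frac{\sqrt{\frac{8089080367903}{2283840} - \frac{i \sqrt{71959}}{979043}}}{-228150} = \sqrt{\frac{8089080367903}{2283840} - \frac{i \sqrt{71959}}{979043}} \left(- \frac{1}{228150}\right) = - \frac{\sqrt{\frac{8089080367903}{2283840} - \frac{i \sqrt{71959}}{979043}}}{228150}$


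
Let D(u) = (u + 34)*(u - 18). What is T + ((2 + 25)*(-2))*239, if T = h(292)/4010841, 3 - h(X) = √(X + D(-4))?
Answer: -17254637981/1336947 - 4*I*√23/4010841 ≈ -12906.0 - 4.7829e-6*I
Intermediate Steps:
D(u) = (-18 + u)*(34 + u) (D(u) = (34 + u)*(-18 + u) = (-18 + u)*(34 + u))
h(X) = 3 - √(-660 + X) (h(X) = 3 - √(X + (-612 + (-4)² + 16*(-4))) = 3 - √(X + (-612 + 16 - 64)) = 3 - √(X - 660) = 3 - √(-660 + X))
T = 1/1336947 - 4*I*√23/4010841 (T = (3 - √(-660 + 292))/4010841 = (3 - √(-368))*(1/4010841) = (3 - 4*I*√23)*(1/4010841) = 1/1336947 - 4*I*√23/4010841 ≈ 7.4797e-7 - 4.7829e-6*I)
T + ((2 + 25)*(-2))*239 = (1/1336947 - 4*I*√23/4010841) + ((2 + 25)*(-2))*239 = (1/1336947 - 4*I*√23/4010841) + (27*(-2))*239 = (1/1336947 - 4*I*√23/4010841) - 54*239 = (1/1336947 - 4*I*√23/4010841) - 12906 = -17254637981/1336947 - 4*I*√23/4010841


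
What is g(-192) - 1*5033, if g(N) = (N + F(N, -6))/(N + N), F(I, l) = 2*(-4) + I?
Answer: -241535/48 ≈ -5032.0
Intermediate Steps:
F(I, l) = -8 + I
g(N) = (-8 + 2*N)/(2*N) (g(N) = (N + (-8 + N))/(N + N) = (-8 + 2*N)/((2*N)) = (-8 + 2*N)*(1/(2*N)) = (-8 + 2*N)/(2*N))
g(-192) - 1*5033 = (-4 - 192)/(-192) - 1*5033 = -1/192*(-196) - 5033 = 49/48 - 5033 = -241535/48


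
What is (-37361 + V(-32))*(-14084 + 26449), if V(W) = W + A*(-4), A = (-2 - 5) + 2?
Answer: -462117145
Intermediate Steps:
A = -5 (A = -7 + 2 = -5)
V(W) = 20 + W (V(W) = W - 5*(-4) = W + 20 = 20 + W)
(-37361 + V(-32))*(-14084 + 26449) = (-37361 + (20 - 32))*(-14084 + 26449) = (-37361 - 12)*12365 = -37373*12365 = -462117145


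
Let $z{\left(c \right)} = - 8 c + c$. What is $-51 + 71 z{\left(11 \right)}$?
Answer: $-5518$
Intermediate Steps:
$z{\left(c \right)} = - 7 c$
$-51 + 71 z{\left(11 \right)} = -51 + 71 \left(\left(-7\right) 11\right) = -51 + 71 \left(-77\right) = -51 - 5467 = -5518$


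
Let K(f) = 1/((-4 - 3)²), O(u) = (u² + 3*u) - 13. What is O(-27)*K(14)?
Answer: 635/49 ≈ 12.959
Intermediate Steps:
O(u) = -13 + u² + 3*u
K(f) = 1/49 (K(f) = 1/((-7)²) = 1/49)
O(-27)*K(14) = (-13 + (-27)² + 3*(-27))*(1/49) = (-13 + 729 - 81)*(1/49) = 635*(1/49) = 635/49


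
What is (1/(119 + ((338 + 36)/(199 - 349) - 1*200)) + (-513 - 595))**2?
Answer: 48140992133641/39212644 ≈ 1.2277e+6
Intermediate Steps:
(1/(119 + ((338 + 36)/(199 - 349) - 1*200)) + (-513 - 595))**2 = (1/(119 + (374/(-150) - 200)) - 1108)**2 = (1/(119 + (374*(-1/150) - 200)) - 1108)**2 = (1/(119 + (-187/75 - 200)) - 1108)**2 = (1/(119 - 15187/75) - 1108)**2 = (1/(-6262/75) - 1108)**2 = (-75/6262 - 1108)**2 = (-6938371/6262)**2 = 48140992133641/39212644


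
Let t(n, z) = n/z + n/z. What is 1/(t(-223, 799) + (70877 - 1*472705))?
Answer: -799/321061018 ≈ -2.4886e-6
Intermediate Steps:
t(n, z) = 2*n/z
1/(t(-223, 799) + (70877 - 1*472705)) = 1/(2*(-223)/799 + (70877 - 1*472705)) = 1/(2*(-223)*(1/799) + (70877 - 472705)) = 1/(-446/799 - 401828) = 1/(-321061018/799) = -799/321061018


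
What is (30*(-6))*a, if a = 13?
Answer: -2340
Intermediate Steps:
(30*(-6))*a = (30*(-6))*13 = -180*13 = -2340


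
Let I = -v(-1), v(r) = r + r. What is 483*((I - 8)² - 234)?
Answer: -95634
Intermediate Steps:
v(r) = 2*r
I = 2 (I = -2*(-1) = -1*(-2) = 2)
483*((I - 8)² - 234) = 483*((2 - 8)² - 234) = 483*((-6)² - 234) = 483*(36 - 234) = 483*(-198) = -95634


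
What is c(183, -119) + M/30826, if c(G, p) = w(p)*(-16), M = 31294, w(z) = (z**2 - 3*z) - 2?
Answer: -3579746081/15413 ≈ -2.3226e+5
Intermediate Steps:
w(z) = -2 + z**2 - 3*z
c(G, p) = 32 - 16*p**2 + 48*p (c(G, p) = (-2 + p**2 - 3*p)*(-16) = 32 - 16*p**2 + 48*p)
c(183, -119) + M/30826 = (32 - 16*(-119)**2 + 48*(-119)) + 31294/30826 = (32 - 16*14161 - 5712) + 31294*(1/30826) = (32 - 226576 - 5712) + 15647/15413 = -232256 + 15647/15413 = -3579746081/15413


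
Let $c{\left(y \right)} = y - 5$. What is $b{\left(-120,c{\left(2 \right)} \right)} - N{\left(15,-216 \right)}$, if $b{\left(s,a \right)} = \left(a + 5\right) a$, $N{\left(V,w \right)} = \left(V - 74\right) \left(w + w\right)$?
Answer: $-25494$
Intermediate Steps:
$c{\left(y \right)} = -5 + y$
$N{\left(V,w \right)} = 2 w \left(-74 + V\right)$ ($N{\left(V,w \right)} = \left(-74 + V\right) 2 w = 2 w \left(-74 + V\right)$)
$b{\left(s,a \right)} = a \left(5 + a\right)$ ($b{\left(s,a \right)} = \left(5 + a\right) a = a \left(5 + a\right)$)
$b{\left(-120,c{\left(2 \right)} \right)} - N{\left(15,-216 \right)} = \left(-5 + 2\right) \left(5 + \left(-5 + 2\right)\right) - 2 \left(-216\right) \left(-74 + 15\right) = - 3 \left(5 - 3\right) - 2 \left(-216\right) \left(-59\right) = \left(-3\right) 2 - 25488 = -6 - 25488 = -25494$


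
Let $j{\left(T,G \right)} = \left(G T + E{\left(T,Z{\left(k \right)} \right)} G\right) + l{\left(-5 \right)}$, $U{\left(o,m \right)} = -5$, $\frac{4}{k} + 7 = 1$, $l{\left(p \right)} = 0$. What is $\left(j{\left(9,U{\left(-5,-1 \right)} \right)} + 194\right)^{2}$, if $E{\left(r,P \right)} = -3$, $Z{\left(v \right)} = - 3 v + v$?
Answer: $26896$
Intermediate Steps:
$k = - \frac{2}{3}$ ($k = \frac{4}{-7 + 1} = \frac{4}{-6} = 4 \left(- \frac{1}{6}\right) = - \frac{2}{3} \approx -0.66667$)
$Z{\left(v \right)} = - 2 v$
$j{\left(T,G \right)} = - 3 G + G T$ ($j{\left(T,G \right)} = \left(G T - 3 G\right) + 0 = \left(- 3 G + G T\right) + 0 = - 3 G + G T$)
$\left(j{\left(9,U{\left(-5,-1 \right)} \right)} + 194\right)^{2} = \left(- 5 \left(-3 + 9\right) + 194\right)^{2} = \left(\left(-5\right) 6 + 194\right)^{2} = \left(-30 + 194\right)^{2} = 164^{2} = 26896$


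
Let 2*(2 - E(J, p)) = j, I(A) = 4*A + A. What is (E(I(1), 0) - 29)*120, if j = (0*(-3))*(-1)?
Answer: -3240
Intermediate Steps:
j = 0 (j = 0*(-1) = 0)
I(A) = 5*A
E(J, p) = 2 (E(J, p) = 2 - ½*0 = 2 + 0 = 2)
(E(I(1), 0) - 29)*120 = (2 - 29)*120 = -27*120 = -3240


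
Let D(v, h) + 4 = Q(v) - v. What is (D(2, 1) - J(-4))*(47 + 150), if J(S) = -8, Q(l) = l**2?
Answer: 1182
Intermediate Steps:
D(v, h) = -4 + v**2 - v (D(v, h) = -4 + (v**2 - v) = -4 + v**2 - v)
(D(2, 1) - J(-4))*(47 + 150) = ((-4 + 2**2 - 1*2) - 1*(-8))*(47 + 150) = ((-4 + 4 - 2) + 8)*197 = (-2 + 8)*197 = 6*197 = 1182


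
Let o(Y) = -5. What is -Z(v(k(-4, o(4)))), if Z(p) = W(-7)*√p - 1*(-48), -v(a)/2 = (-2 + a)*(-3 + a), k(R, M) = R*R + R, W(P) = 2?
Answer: -48 - 12*I*√5 ≈ -48.0 - 26.833*I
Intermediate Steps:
k(R, M) = R + R² (k(R, M) = R² + R = R + R²)
v(a) = -2*(-3 + a)*(-2 + a) (v(a) = -2*(-2 + a)*(-3 + a) = -2*(-3 + a)*(-2 + a))
Z(p) = 48 + 2*√p (Z(p) = 2*√p - 1*(-48) = 2*√p + 48 = 48 + 2*√p)
-Z(v(k(-4, o(4)))) = -(48 + 2*√(-12 - 2*16*(1 - 4)² + 10*(-4*(1 - 4)))) = -(48 + 2*√(-12 - 2*(-4*(-3))² + 10*(-4*(-3)))) = -(48 + 2*√(-12 - 2*12² + 10*12)) = -(48 + 2*√(-12 - 2*144 + 120)) = -(48 + 2*√(-12 - 288 + 120)) = -(48 + 2*√(-180)) = -(48 + 2*(6*I*√5)) = -(48 + 12*I*√5) = -48 - 12*I*√5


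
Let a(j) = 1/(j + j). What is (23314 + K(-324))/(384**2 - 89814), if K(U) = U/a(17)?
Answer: 473/2217 ≈ 0.21335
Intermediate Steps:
a(j) = 1/(2*j)
K(U) = 34*U (K(U) = U/(((1/2)/17)) = U/(((1/2)*(1/17))) = U/(1/34) = U*34 = 34*U)
(23314 + K(-324))/(384**2 - 89814) = (23314 + 34*(-324))/(384**2 - 89814) = (23314 - 11016)/(147456 - 89814) = 12298/57642 = 12298*(1/57642) = 473/2217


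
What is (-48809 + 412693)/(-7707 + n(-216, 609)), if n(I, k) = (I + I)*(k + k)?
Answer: -363884/533883 ≈ -0.68158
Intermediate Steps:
n(I, k) = 4*I*k (n(I, k) = (2*I)*(2*k) = 4*I*k)
(-48809 + 412693)/(-7707 + n(-216, 609)) = (-48809 + 412693)/(-7707 + 4*(-216)*609) = 363884/(-7707 - 526176) = 363884/(-533883) = 363884*(-1/533883) = -363884/533883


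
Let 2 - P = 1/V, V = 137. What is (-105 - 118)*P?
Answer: -60879/137 ≈ -444.37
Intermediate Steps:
P = 273/137 (P = 2 - 1/137 = 273/137 ≈ 1.9927)
(-105 - 118)*P = (-105 - 118)*(273/137) = -223*273/137 = -60879/137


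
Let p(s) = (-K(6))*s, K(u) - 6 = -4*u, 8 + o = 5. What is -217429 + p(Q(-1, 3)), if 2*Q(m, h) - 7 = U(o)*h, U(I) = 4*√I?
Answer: -217366 + 108*I*√3 ≈ -2.1737e+5 + 187.06*I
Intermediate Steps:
o = -3 (o = -8 + 5 = -3)
K(u) = 6 - 4*u
Q(m, h) = 7/2 + 2*I*h*√3 (Q(m, h) = 7/2 + ((4*√(-3))*h)/2 = 7/2 + ((4*(I*√3))*h)/2 = 7/2 + ((4*I*√3)*h)/2 = 7/2 + (4*I*h*√3)/2 = 7/2 + 2*I*h*√3)
p(s) = 18*s (p(s) = (-(6 - 4*6))*s = (-(6 - 24))*s = (-1*(-18))*s = 18*s)
-217429 + p(Q(-1, 3)) = -217429 + 18*(7/2 + 2*I*3*√3) = -217429 + 18*(7/2 + 6*I*√3) = -217429 + (63 + 108*I*√3) = -217366 + 108*I*√3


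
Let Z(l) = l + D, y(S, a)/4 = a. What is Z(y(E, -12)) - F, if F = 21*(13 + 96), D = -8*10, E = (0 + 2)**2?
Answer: -2417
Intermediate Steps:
E = 4 (E = 2**2 = 4)
y(S, a) = 4*a
D = -80
Z(l) = -80 + l (Z(l) = l - 80 = -80 + l)
F = 2289 (F = 21*109 = 2289)
Z(y(E, -12)) - F = (-80 + 4*(-12)) - 1*2289 = (-80 - 48) - 2289 = -128 - 2289 = -2417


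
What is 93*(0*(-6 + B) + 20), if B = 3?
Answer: 1860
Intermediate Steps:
93*(0*(-6 + B) + 20) = 93*(0*(-6 + 3) + 20) = 93*(0*(-3) + 20) = 93*(0 + 20) = 93*20 = 1860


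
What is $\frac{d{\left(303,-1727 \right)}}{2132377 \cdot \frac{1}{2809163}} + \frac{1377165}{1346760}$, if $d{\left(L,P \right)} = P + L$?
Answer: $- \frac{358962500823061}{191453336568} \approx -1874.9$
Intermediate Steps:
$d{\left(L,P \right)} = L + P$
$\frac{d{\left(303,-1727 \right)}}{2132377 \cdot \frac{1}{2809163}} + \frac{1377165}{1346760} = \frac{303 - 1727}{2132377 \cdot \frac{1}{2809163}} + \frac{1377165}{1346760} = - \frac{1424}{2132377 \cdot \frac{1}{2809163}} + 1377165 \cdot \frac{1}{1346760} = - \frac{1424}{\frac{2132377}{2809163}} + \frac{91811}{89784} = \left(-1424\right) \frac{2809163}{2132377} + \frac{91811}{89784} = - \frac{4000248112}{2132377} + \frac{91811}{89784} = - \frac{358962500823061}{191453336568}$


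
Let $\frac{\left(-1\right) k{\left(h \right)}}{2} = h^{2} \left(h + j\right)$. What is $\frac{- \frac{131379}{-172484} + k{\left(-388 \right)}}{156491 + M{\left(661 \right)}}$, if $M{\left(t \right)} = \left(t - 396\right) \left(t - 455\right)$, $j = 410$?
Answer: $- \frac{1142522845645}{36408095204} \approx -31.381$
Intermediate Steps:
$k{\left(h \right)} = - 2 h^{2} \left(410 + h\right)$ ($k{\left(h \right)} = - 2 h^{2} \left(h + 410\right) = - 2 h^{2} \left(410 + h\right)$)
$M{\left(t \right)} = \left(-455 + t\right) \left(-396 + t\right)$ ($M{\left(t \right)} = \left(-396 + t\right) \left(-455 + t\right) = \left(-455 + t\right) \left(-396 + t\right)$)
$\frac{- \frac{131379}{-172484} + k{\left(-388 \right)}}{156491 + M{\left(661 \right)}} = \frac{- \frac{131379}{-172484} + 2 \left(-388\right)^{2} \left(-410 - -388\right)}{156491 + \left(180180 + 661^{2} - 562511\right)} = \frac{\left(-131379\right) \left(- \frac{1}{172484}\right) + 2 \cdot 150544 \left(-410 + 388\right)}{156491 + \left(180180 + 436921 - 562511\right)} = \frac{\frac{131379}{172484} + 2 \cdot 150544 \left(-22\right)}{156491 + 54590} = \frac{\frac{131379}{172484} - 6623936}{211081} = \left(- \frac{1142522845645}{172484}\right) \frac{1}{211081} = - \frac{1142522845645}{36408095204}$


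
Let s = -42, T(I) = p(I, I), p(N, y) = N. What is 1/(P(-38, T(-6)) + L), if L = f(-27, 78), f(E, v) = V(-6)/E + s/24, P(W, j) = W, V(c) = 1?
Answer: -108/4297 ≈ -0.025134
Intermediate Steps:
T(I) = I
f(E, v) = -7/4 + 1/E (f(E, v) = 1/E - 42/24 = 1/E - 42*1/24 = 1/E - 7/4 = -7/4 + 1/E)
L = -193/108 (L = -7/4 + 1/(-27) = -7/4 - 1/27 = -193/108 ≈ -1.7870)
1/(P(-38, T(-6)) + L) = 1/(-38 - 193/108) = 1/(-4297/108) = -108/4297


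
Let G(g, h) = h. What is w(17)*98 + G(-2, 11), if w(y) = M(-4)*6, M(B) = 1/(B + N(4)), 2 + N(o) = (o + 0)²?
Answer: 349/5 ≈ 69.800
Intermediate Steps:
N(o) = -2 + o² (N(o) = -2 + (o + 0)² = -2 + o²)
M(B) = 1/(14 + B) (M(B) = 1/(B + (-2 + 4²)) = 1/(B + (-2 + 16)) = 1/(B + 14) = 1/(14 + B))
w(y) = ⅗ (w(y) = 6/(14 - 4) = 6/10 = (⅒)*6 = ⅗)
w(17)*98 + G(-2, 11) = (⅗)*98 + 11 = 294/5 + 11 = 349/5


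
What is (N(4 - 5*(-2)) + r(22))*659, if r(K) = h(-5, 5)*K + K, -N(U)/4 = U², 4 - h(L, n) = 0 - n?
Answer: -371676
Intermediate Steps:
h(L, n) = 4 + n (h(L, n) = 4 - (0 - n) = 4 - (-1)*n = 4 + n)
N(U) = -4*U²
r(K) = 10*K (r(K) = (4 + 5)*K + K = 9*K + K = 10*K)
(N(4 - 5*(-2)) + r(22))*659 = (-4*(4 - 5*(-2))² + 10*22)*659 = (-4*(4 + 10)² + 220)*659 = (-4*14² + 220)*659 = (-4*196 + 220)*659 = (-784 + 220)*659 = -564*659 = -371676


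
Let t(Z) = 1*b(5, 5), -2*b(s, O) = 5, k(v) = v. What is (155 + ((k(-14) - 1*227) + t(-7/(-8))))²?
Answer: 31329/4 ≈ 7832.3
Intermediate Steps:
b(s, O) = -5/2 (b(s, O) = -½*5 = -5/2)
t(Z) = -5/2 (t(Z) = 1*(-5/2) = -5/2)
(155 + ((k(-14) - 1*227) + t(-7/(-8))))² = (155 + ((-14 - 1*227) - 5/2))² = (155 + ((-14 - 227) - 5/2))² = (155 + (-241 - 5/2))² = (155 - 487/2)² = (-177/2)² = 31329/4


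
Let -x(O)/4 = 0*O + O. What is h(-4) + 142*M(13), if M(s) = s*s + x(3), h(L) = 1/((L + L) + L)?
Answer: 267527/12 ≈ 22294.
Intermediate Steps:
x(O) = -4*O (x(O) = -4*(0*O + O) = -4*(0 + O) = -4*O)
h(L) = 1/(3*L) (h(L) = 1/(2*L + L) = 1/(3*L))
M(s) = -12 + s**2 (M(s) = s*s - 4*3 = s**2 - 12 = -12 + s**2)
h(-4) + 142*M(13) = (1/3)/(-4) + 142*(-12 + 13**2) = (1/3)*(-1/4) + 142*(-12 + 169) = -1/12 + 142*157 = -1/12 + 22294 = 267527/12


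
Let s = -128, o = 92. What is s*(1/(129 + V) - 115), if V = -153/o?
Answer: 172433024/11715 ≈ 14719.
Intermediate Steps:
V = -153/92 ≈ -1.6630
s*(1/(129 + V) - 115) = -128*(1/(129 - 153/92) - 115) = -128*(1/(11715/92) - 115) = -128*(92/11715 - 115) = -128*(-1347133/11715) = 172433024/11715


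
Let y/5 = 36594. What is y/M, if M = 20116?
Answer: 855/94 ≈ 9.0957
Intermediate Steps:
y = 182970 (y = 5*36594 = 182970)
y/M = 182970/20116 = 182970*(1/20116) = 855/94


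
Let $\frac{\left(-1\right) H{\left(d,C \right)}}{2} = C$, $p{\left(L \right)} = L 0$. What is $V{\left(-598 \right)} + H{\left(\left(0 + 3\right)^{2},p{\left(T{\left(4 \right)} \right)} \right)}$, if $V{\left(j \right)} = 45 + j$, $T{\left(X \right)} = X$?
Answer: $-553$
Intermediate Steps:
$p{\left(L \right)} = 0$
$H{\left(d,C \right)} = - 2 C$
$V{\left(-598 \right)} + H{\left(\left(0 + 3\right)^{2},p{\left(T{\left(4 \right)} \right)} \right)} = \left(45 - 598\right) - 0 = -553 + 0 = -553$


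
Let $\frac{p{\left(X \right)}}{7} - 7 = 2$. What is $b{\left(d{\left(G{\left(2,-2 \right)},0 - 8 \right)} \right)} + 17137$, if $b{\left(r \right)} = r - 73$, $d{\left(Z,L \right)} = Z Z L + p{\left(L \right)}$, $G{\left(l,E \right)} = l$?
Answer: $17095$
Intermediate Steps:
$p{\left(X \right)} = 63$ ($p{\left(X \right)} = 49 + 7 \cdot 2 = 49 + 14 = 63$)
$d{\left(Z,L \right)} = 63 + L Z^{2}$ ($d{\left(Z,L \right)} = Z Z L + 63 = Z^{2} L + 63 = L Z^{2} + 63 = 63 + L Z^{2}$)
$b{\left(r \right)} = -73 + r$
$b{\left(d{\left(G{\left(2,-2 \right)},0 - 8 \right)} \right)} + 17137 = \left(-73 + \left(63 + \left(0 - 8\right) 2^{2}\right)\right) + 17137 = \left(-73 + \left(63 + \left(0 - 8\right) 4\right)\right) + 17137 = \left(-73 + \left(63 - 32\right)\right) + 17137 = \left(-73 + 31\right) + 17137 = -42 + 17137 = 17095$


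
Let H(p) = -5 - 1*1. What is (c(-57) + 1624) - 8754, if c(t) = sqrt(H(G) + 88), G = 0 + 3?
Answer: -7130 + sqrt(82) ≈ -7120.9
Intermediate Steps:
G = 3
H(p) = -6 (H(p) = -5 - 1 = -6)
c(t) = sqrt(82) (c(t) = sqrt(-6 + 88) = sqrt(82))
(c(-57) + 1624) - 8754 = (sqrt(82) + 1624) - 8754 = (1624 + sqrt(82)) - 8754 = -7130 + sqrt(82)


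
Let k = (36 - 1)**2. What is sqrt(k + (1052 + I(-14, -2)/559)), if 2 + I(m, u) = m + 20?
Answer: sqrt(711521473)/559 ≈ 47.718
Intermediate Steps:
I(m, u) = 18 + m (I(m, u) = -2 + (m + 20) = -2 + (20 + m) = 18 + m)
k = 1225 (k = 35**2 = 1225)
sqrt(k + (1052 + I(-14, -2)/559)) = sqrt(1225 + (1052 + (18 - 14)/559)) = sqrt(1225 + (1052 + 4*(1/559))) = sqrt(1225 + (1052 + 4/559)) = sqrt(1225 + 588072/559) = sqrt(1272847/559) = sqrt(711521473)/559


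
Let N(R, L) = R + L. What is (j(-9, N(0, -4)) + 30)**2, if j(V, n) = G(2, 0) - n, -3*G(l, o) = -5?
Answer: 11449/9 ≈ 1272.1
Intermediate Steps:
G(l, o) = 5/3 (G(l, o) = -1/3*(-5) = 5/3)
N(R, L) = L + R
j(V, n) = 5/3 - n
(j(-9, N(0, -4)) + 30)**2 = ((5/3 - (-4 + 0)) + 30)**2 = ((5/3 - 1*(-4)) + 30)**2 = ((5/3 + 4) + 30)**2 = (17/3 + 30)**2 = (107/3)**2 = 11449/9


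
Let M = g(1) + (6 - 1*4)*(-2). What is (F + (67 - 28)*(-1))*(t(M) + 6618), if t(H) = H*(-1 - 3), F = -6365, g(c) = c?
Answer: -42458520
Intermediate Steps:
M = -3 (M = 1 + (6 - 1*4)*(-2) = 1 + (6 - 4)*(-2) = 1 + 2*(-2) = 1 - 4 = -3)
t(H) = -4*H (t(H) = H*(-4) = -4*H)
(F + (67 - 28)*(-1))*(t(M) + 6618) = (-6365 + (67 - 28)*(-1))*(-4*(-3) + 6618) = (-6365 + 39*(-1))*(12 + 6618) = (-6365 - 39)*6630 = -6404*6630 = -42458520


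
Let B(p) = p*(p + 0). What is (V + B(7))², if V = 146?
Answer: 38025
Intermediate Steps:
B(p) = p² (B(p) = p*p = p²)
(V + B(7))² = (146 + 7²)² = (146 + 49)² = 195² = 38025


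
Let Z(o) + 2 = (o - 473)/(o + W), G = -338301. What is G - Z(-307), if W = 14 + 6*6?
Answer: -86943623/257 ≈ -3.3830e+5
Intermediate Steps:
W = 50 (W = 14 + 36 = 50)
Z(o) = -2 + (-473 + o)/(50 + o) (Z(o) = -2 + (o - 473)/(o + 50) = -2 + (-473 + o)/(50 + o))
G - Z(-307) = -338301 - (-573 - 1*(-307))/(50 - 307) = -338301 - (-573 + 307)/(-257) = -338301 - (-1)*(-266)/257 = -338301 - 1*266/257 = -338301 - 266/257 = -86943623/257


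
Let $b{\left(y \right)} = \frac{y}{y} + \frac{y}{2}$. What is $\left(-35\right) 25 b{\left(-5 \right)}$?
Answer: $\frac{2625}{2} \approx 1312.5$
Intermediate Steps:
$b{\left(y \right)} = 1 + \frac{y}{2}$ ($b{\left(y \right)} = 1 + y \frac{1}{2} = 1 + \frac{y}{2}$)
$\left(-35\right) 25 b{\left(-5 \right)} = \left(-35\right) 25 \left(1 + \frac{1}{2} \left(-5\right)\right) = - 875 \left(1 - \frac{5}{2}\right) = \left(-875\right) \left(- \frac{3}{2}\right) = \frac{2625}{2}$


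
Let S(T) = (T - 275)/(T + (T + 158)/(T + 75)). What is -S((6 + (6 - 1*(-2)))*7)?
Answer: 30621/17210 ≈ 1.7793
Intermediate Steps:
S(T) = (-275 + T)/(T + (158 + T)/(75 + T))
-S((6 + (6 - 1*(-2)))*7) = -(-20625 + ((6 + (6 - 1*(-2)))*7)² - 200*(6 + (6 - 1*(-2)))*7)/(158 + ((6 + (6 - 1*(-2)))*7)² + 76*((6 + (6 - 1*(-2)))*7)) = -(-20625 + ((6 + (6 + 2))*7)² - 200*(6 + (6 + 2))*7)/(158 + ((6 + (6 + 2))*7)² + 76*((6 + (6 + 2))*7)) = -(-20625 + ((6 + 8)*7)² - 200*(6 + 8)*7)/(158 + ((6 + 8)*7)² + 76*((6 + 8)*7)) = -(-20625 + (14*7)² - 2800*7)/(158 + (14*7)² + 76*(14*7)) = -(-20625 + 98² - 200*98)/(158 + 98² + 76*98) = -(-20625 + 9604 - 19600)/(158 + 9604 + 7448) = -(-30621)/17210 = -1*(-30621/17210) = 30621/17210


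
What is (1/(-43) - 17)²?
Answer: 535824/1849 ≈ 289.79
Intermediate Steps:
(1/(-43) - 17)² = (-1/43 - 17)² = (-732/43)² = 535824/1849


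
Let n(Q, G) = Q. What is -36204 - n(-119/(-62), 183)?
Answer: -2244767/62 ≈ -36206.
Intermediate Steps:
-36204 - n(-119/(-62), 183) = -36204 - (-119)/(-62) = -36204 - (-119)*(-1)/62 = -36204 - 1*119/62 = -36204 - 119/62 = -2244767/62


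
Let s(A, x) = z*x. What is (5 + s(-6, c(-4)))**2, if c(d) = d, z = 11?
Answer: 1521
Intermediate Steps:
s(A, x) = 11*x
(5 + s(-6, c(-4)))**2 = (5 + 11*(-4))**2 = (5 - 44)**2 = (-39)**2 = 1521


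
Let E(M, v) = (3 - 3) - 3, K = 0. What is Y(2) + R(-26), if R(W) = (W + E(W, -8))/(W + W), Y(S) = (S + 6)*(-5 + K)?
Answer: -2051/52 ≈ -39.442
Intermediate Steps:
E(M, v) = -3 (E(M, v) = 0 - 3 = -3)
Y(S) = -30 - 5*S (Y(S) = (S + 6)*(-5 + 0) = (6 + S)*(-5) = -30 - 5*S)
R(W) = (-3 + W)/(2*W) (R(W) = (W - 3)/(W + W) = (-3 + W)/((2*W)) = (-3 + W)*(1/(2*W)) = (-3 + W)/(2*W))
Y(2) + R(-26) = (-30 - 5*2) + (½)*(-3 - 26)/(-26) = (-30 - 10) + (½)*(-1/26)*(-29) = -40 + 29/52 = -2051/52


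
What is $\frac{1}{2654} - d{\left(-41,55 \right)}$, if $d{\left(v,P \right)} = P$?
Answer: $- \frac{145969}{2654} \approx -55.0$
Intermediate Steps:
$\frac{1}{2654} - d{\left(-41,55 \right)} = \frac{1}{2654} - 55 = - \frac{145969}{2654}$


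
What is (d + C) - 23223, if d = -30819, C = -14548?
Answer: -68590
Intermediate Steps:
(d + C) - 23223 = (-30819 - 14548) - 23223 = -45367 - 23223 = -68590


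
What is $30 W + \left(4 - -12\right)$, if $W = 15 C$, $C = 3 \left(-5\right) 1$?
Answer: $-6734$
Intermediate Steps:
$C = -15$ ($C = \left(-15\right) 1 = -15$)
$W = -225$ ($W = 15 \left(-15\right) = -225$)
$30 W + \left(4 - -12\right) = 30 \left(-225\right) + \left(4 - -12\right) = -6750 + \left(4 + 12\right) = -6750 + 16 = -6734$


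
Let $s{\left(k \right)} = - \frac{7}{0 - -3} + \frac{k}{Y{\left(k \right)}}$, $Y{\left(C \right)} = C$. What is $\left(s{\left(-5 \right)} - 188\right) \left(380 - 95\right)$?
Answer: $-53960$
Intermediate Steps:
$s{\left(k \right)} = - \frac{4}{3}$ ($s{\left(k \right)} = - \frac{7}{0 - -3} + \frac{k}{k} = - \frac{7}{0 + 3} + 1 = - \frac{7}{3} + 1 = - \frac{4}{3}$)
$\left(s{\left(-5 \right)} - 188\right) \left(380 - 95\right) = \left(- \frac{4}{3} - 188\right) \left(380 - 95\right) = \left(- \frac{568}{3}\right) 285 = -53960$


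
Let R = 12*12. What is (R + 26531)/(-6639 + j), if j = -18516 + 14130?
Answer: -1067/441 ≈ -2.4195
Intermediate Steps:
j = -4386
R = 144
(R + 26531)/(-6639 + j) = (144 + 26531)/(-6639 - 4386) = 26675/(-11025) = 26675*(-1/11025) = -1067/441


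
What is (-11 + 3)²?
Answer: 64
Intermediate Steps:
(-11 + 3)² = (-8)² = 64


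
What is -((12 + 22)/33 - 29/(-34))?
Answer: -2113/1122 ≈ -1.8832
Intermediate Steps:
-((12 + 22)/33 - 29/(-34)) = -(34*(1/33) - 29*(-1/34)) = -(34/33 + 29/34) = -1*2113/1122 = -2113/1122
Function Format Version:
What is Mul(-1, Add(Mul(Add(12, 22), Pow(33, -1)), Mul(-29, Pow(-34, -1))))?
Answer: Rational(-2113, 1122) ≈ -1.8832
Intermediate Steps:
Mul(-1, Add(Mul(Add(12, 22), Pow(33, -1)), Mul(-29, Pow(-34, -1)))) = Mul(-1, Add(Mul(34, Rational(1, 33)), Mul(-29, Rational(-1, 34)))) = Mul(-1, Add(Rational(34, 33), Rational(29, 34))) = Mul(-1, Rational(2113, 1122)) = Rational(-2113, 1122)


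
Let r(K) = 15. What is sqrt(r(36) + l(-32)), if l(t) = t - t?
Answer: sqrt(15) ≈ 3.8730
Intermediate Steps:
l(t) = 0
sqrt(r(36) + l(-32)) = sqrt(15 + 0) = sqrt(15)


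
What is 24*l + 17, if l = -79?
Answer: -1879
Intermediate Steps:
24*l + 17 = 24*(-79) + 17 = -1896 + 17 = -1879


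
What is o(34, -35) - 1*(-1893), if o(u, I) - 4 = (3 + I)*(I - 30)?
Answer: 3977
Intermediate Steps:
o(u, I) = 4 + (-30 + I)*(3 + I) (o(u, I) = 4 + (3 + I)*(I - 30) = 4 + (3 + I)*(-30 + I) = 4 + (-30 + I)*(3 + I))
o(34, -35) - 1*(-1893) = (-86 + (-35)² - 27*(-35)) - 1*(-1893) = (-86 + 1225 + 945) + 1893 = 2084 + 1893 = 3977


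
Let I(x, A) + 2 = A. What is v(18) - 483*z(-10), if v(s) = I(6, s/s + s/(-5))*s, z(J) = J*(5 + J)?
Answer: -121164/5 ≈ -24233.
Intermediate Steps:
I(x, A) = -2 + A
v(s) = s*(-1 - s/5) (v(s) = (-2 + (s/s + s/(-5)))*s = (-2 + (1 + s*(-⅕)))*s = (-2 + (1 - s/5))*s = (-1 - s/5)*s = s*(-1 - s/5))
v(18) - 483*z(-10) = -⅕*18*(5 + 18) - (-4830)*(5 - 10) = -⅕*18*23 - (-4830)*(-5) = -414/5 - 483*50 = -414/5 - 24150 = -121164/5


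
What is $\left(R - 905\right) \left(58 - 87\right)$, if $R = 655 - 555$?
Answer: $23345$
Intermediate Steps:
$R = 100$
$\left(R - 905\right) \left(58 - 87\right) = \left(100 - 905\right) \left(58 - 87\right) = \left(-805\right) \left(-29\right) = 23345$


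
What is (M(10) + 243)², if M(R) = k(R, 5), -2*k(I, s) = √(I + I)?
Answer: (243 - √5)² ≈ 57967.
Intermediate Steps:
k(I, s) = -√2*√I/2 (k(I, s) = -√(I + I)/2 = -√2*√I/2)
M(R) = -√2*√R/2
(M(10) + 243)² = (-√2*√10/2 + 243)² = (-√5 + 243)² = (243 - √5)²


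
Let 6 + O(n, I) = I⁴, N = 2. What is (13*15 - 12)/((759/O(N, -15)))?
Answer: 3087759/253 ≈ 12205.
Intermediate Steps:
O(n, I) = -6 + I⁴
(13*15 - 12)/((759/O(N, -15))) = (13*15 - 12)/((759/(-6 + (-15)⁴))) = (195 - 12)/((759/(-6 + 50625))) = 183/((759/50619)) = 183/((759*(1/50619))) = 183/(253/16873) = 183*(16873/253) = 3087759/253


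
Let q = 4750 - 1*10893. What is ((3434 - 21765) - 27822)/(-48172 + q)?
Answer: 46153/54315 ≈ 0.84973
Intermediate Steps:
q = -6143 (q = 4750 - 10893 = -6143)
((3434 - 21765) - 27822)/(-48172 + q) = ((3434 - 21765) - 27822)/(-48172 - 6143) = (-18331 - 27822)/(-54315) = -46153*(-1/54315) = 46153/54315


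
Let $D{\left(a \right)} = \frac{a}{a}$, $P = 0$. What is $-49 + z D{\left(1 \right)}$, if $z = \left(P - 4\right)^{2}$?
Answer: $-33$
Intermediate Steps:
$D{\left(a \right)} = 1$
$z = 16$ ($z = \left(0 - 4\right)^{2} = \left(-4\right)^{2} = 16$)
$-49 + z D{\left(1 \right)} = -49 + 16 \cdot 1 = -49 + 16 = -33$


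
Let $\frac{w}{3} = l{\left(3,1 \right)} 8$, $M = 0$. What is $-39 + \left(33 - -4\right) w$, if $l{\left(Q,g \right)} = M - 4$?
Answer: $-3591$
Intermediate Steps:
$l{\left(Q,g \right)} = -4$ ($l{\left(Q,g \right)} = 0 - 4 = -4$)
$w = -96$ ($w = 3 \left(\left(-4\right) 8\right) = 3 \left(-32\right) = -96$)
$-39 + \left(33 - -4\right) w = -39 + \left(33 - -4\right) \left(-96\right) = -39 + \left(33 + 4\right) \left(-96\right) = -39 + 37 \left(-96\right) = -39 - 3552 = -3591$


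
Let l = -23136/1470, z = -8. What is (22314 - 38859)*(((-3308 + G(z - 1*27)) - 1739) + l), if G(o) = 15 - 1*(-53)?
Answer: 4049259699/49 ≈ 8.2638e+7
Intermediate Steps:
l = -3856/245 (l = -23136*1/1470 = -3856/245 ≈ -15.739)
G(o) = 68 (G(o) = 15 + 53 = 68)
(22314 - 38859)*(((-3308 + G(z - 1*27)) - 1739) + l) = (22314 - 38859)*(((-3308 + 68) - 1739) - 3856/245) = -16545*((-3240 - 1739) - 3856/245) = -16545*(-4979 - 3856/245) = -16545*(-1223711/245) = 4049259699/49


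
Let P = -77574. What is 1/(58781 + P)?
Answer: -1/18793 ≈ -5.3211e-5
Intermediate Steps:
1/(58781 + P) = 1/(58781 - 77574) = 1/(-18793) = -1/18793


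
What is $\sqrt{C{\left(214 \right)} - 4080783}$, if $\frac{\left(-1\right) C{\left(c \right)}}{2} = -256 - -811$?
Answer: $i \sqrt{4081893} \approx 2020.4 i$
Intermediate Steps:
$C{\left(c \right)} = -1110$ ($C{\left(c \right)} = - 2 \left(-256 - -811\right) = - 2 \left(-256 + 811\right) = \left(-2\right) 555 = -1110$)
$\sqrt{C{\left(214 \right)} - 4080783} = \sqrt{-1110 - 4080783} = \sqrt{-4081893} = i \sqrt{4081893}$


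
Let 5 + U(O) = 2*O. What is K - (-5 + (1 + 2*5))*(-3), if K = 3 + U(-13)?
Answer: -10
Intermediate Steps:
U(O) = -5 + 2*O
K = -28 (K = 3 + (-5 + 2*(-13)) = 3 + (-5 - 26) = 3 - 31 = -28)
K - (-5 + (1 + 2*5))*(-3) = -28 - (-5 + (1 + 2*5))*(-3) = -28 - (-5 + (1 + 10))*(-3) = -28 - (-5 + 11)*(-3) = -28 - 6*(-3) = -28 - 1*(-18) = -28 + 18 = -10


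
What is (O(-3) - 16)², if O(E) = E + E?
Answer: 484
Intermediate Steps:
O(E) = 2*E
(O(-3) - 16)² = (2*(-3) - 16)² = (-6 - 16)² = (-22)² = 484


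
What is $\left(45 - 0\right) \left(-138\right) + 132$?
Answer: $-6078$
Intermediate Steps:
$\left(45 - 0\right) \left(-138\right) + 132 = \left(45 + 0\right) \left(-138\right) + 132 = 45 \left(-138\right) + 132 = -6210 + 132 = -6078$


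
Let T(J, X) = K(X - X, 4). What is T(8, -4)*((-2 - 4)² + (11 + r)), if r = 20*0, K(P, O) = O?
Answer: 188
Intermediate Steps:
T(J, X) = 4
r = 0
T(8, -4)*((-2 - 4)² + (11 + r)) = 4*((-2 - 4)² + (11 + 0)) = 4*((-6)² + 11) = 4*(36 + 11) = 4*47 = 188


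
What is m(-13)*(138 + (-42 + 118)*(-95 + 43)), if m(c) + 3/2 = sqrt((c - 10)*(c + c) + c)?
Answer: 5721 - 11442*sqrt(65) ≈ -86527.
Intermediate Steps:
m(c) = -3/2 + sqrt(c + 2*c*(-10 + c)) (m(c) = -3/2 + sqrt((c - 10)*(c + c) + c) = -3/2 + sqrt((-10 + c)*(2*c) + c) = -3/2 + sqrt(2*c*(-10 + c) + c) = -3/2 + sqrt(c + 2*c*(-10 + c)))
m(-13)*(138 + (-42 + 118)*(-95 + 43)) = (-3/2 + sqrt(-13*(-19 + 2*(-13))))*(138 + (-42 + 118)*(-95 + 43)) = (-3/2 + sqrt(-13*(-19 - 26)))*(138 + 76*(-52)) = (-3/2 + sqrt(-13*(-45)))*(138 - 3952) = (-3/2 + sqrt(585))*(-3814) = (-3/2 + 3*sqrt(65))*(-3814) = 5721 - 11442*sqrt(65)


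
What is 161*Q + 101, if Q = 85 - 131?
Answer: -7305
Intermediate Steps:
Q = -46
161*Q + 101 = 161*(-46) + 101 = -7406 + 101 = -7305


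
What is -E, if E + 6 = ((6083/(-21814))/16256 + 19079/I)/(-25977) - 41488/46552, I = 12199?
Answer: 37241316199280393041/5404122835400610048 ≈ 6.8913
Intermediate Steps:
E = -37241316199280393041/5404122835400610048 (E = -6 + (((6083/(-21814))/16256 + 19079/12199)/(-25977) - 41488/46552) = -6 + (((6083*(-1/21814))*(1/16256) + 19079*(1/12199))*(-1/25977) - 41488*1/46552) = -6 + ((-6083/21814*1/16256 + 19079/12199)*(-1/25977) - 5186/5819) = -6 + ((-6083/354608384 + 19079/12199)*(-1/25977) - 5186/5819) = -6 + ((6765499151819/4325867676416)*(-1/25977) - 5186/5819) = -6 + (-6765499151819/112373064630258432 - 5186/5819) = -6 - 4816579186876732753/5404122835400610048 = -37241316199280393041/5404122835400610048 ≈ -6.8913)
-E = -1*(-37241316199280393041/5404122835400610048) = 37241316199280393041/5404122835400610048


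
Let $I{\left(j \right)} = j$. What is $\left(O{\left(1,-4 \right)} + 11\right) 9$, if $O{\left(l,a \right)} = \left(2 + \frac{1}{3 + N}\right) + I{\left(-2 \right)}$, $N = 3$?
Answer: $\frac{201}{2} \approx 100.5$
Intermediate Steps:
$O{\left(l,a \right)} = \frac{1}{6}$ ($O{\left(l,a \right)} = \left(2 + \frac{1}{3 + 3}\right) - 2 = \left(2 + \frac{1}{6}\right) - 2 = \frac{13}{6} - 2 = \frac{1}{6}$)
$\left(O{\left(1,-4 \right)} + 11\right) 9 = \left(\frac{1}{6} + 11\right) 9 = \frac{67}{6} \cdot 9 = \frac{201}{2}$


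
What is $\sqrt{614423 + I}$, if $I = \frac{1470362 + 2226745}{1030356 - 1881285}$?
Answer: $\frac{2 \sqrt{12358010001127165}}{283643} \approx 783.85$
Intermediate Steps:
$I = - \frac{1232369}{283643}$ ($I = \frac{3697107}{-850929} = 3697107 \left(- \frac{1}{850929}\right) = - \frac{1232369}{283643} \approx -4.3448$)
$\sqrt{614423 + I} = \sqrt{614423 - \frac{1232369}{283643}} = \sqrt{\frac{174275550620}{283643}} = \frac{2 \sqrt{12358010001127165}}{283643}$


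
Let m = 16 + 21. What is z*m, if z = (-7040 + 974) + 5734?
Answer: -12284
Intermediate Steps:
m = 37
z = -332 (z = -6066 + 5734 = -332)
z*m = -332*37 = -12284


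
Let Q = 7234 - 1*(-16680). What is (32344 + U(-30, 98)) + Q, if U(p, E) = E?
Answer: 56356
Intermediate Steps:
Q = 23914 (Q = 7234 + 16680 = 23914)
(32344 + U(-30, 98)) + Q = (32344 + 98) + 23914 = 32442 + 23914 = 56356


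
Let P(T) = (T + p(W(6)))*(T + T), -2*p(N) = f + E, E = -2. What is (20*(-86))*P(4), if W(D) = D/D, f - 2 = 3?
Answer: -34400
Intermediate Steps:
f = 5 (f = 2 + 3 = 5)
W(D) = 1
p(N) = -3/2 (p(N) = -(5 - 2)/2 = -½*3 = -3/2)
P(T) = 2*T*(-3/2 + T) (P(T) = (T - 3/2)*(T + T) = (-3/2 + T)*(2*T) = 2*T*(-3/2 + T))
(20*(-86))*P(4) = (20*(-86))*(4*(-3 + 2*4)) = -6880*(-3 + 8) = -6880*5 = -1720*20 = -34400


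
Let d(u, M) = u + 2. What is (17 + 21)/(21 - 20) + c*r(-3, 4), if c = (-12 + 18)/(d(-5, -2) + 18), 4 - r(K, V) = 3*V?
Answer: 174/5 ≈ 34.800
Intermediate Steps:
d(u, M) = 2 + u
r(K, V) = 4 - 3*V
c = ⅖ (c = (-12 + 18)/((2 - 5) + 18) = 6/(-3 + 18) = 6/15 = 6*(1/15) = ⅖ ≈ 0.40000)
(17 + 21)/(21 - 20) + c*r(-3, 4) = (17 + 21)/(21 - 20) + 2*(4 - 3*4)/5 = 38/1 + 2*(4 - 12)/5 = 38*1 + (⅖)*(-8) = 38 - 16/5 = 174/5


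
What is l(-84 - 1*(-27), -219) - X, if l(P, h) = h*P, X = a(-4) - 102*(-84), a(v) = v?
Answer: 3919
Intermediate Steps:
X = 8564 (X = -4 - 102*(-84) = -4 + 8568 = 8564)
l(P, h) = P*h
l(-84 - 1*(-27), -219) - X = (-84 - 1*(-27))*(-219) - 1*8564 = (-84 + 27)*(-219) - 8564 = -57*(-219) - 8564 = 12483 - 8564 = 3919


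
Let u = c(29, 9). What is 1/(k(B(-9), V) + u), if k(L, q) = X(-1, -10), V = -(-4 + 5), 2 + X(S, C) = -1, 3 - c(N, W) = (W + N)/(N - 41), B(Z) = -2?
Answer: 6/19 ≈ 0.31579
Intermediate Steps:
c(N, W) = 3 - (N + W)/(-41 + N) (c(N, W) = 3 - (W + N)/(N - 41) = 3 - (N + W)/(-41 + N))
X(S, C) = -3 (X(S, C) = -2 - 1 = -3)
u = 37/6 (u = (-123 - 1*9 + 2*29)/(-41 + 29) = (-123 - 9 + 58)/(-12) = -1/12*(-74) = 37/6 ≈ 6.1667)
V = -1 (V = -1*1 = -1)
k(L, q) = -3
1/(k(B(-9), V) + u) = 1/(-3 + 37/6) = 1/(19/6) = 6/19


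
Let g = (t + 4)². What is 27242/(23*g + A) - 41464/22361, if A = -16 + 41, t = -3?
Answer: 303584045/536664 ≈ 565.69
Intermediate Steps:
A = 25
g = 1 (g = (-3 + 4)² = 1² = 1)
27242/(23*g + A) - 41464/22361 = 27242/(23*1 + 25) - 41464/22361 = 27242/(23 + 25) - 41464*1/22361 = 27242/48 - 41464/22361 = 27242*(1/48) - 41464/22361 = 13621/24 - 41464/22361 = 303584045/536664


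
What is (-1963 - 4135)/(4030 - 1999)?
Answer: -6098/2031 ≈ -3.0025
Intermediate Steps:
(-1963 - 4135)/(4030 - 1999) = -6098/2031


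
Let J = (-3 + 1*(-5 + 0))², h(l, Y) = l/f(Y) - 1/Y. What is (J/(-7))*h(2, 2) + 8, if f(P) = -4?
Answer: 120/7 ≈ 17.143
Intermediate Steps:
h(l, Y) = -1/Y - l/4 (h(l, Y) = l/(-4) - 1/Y = l*(-¼) - 1/Y = -l/4 - 1/Y = -1/Y - l/4)
J = 64 (J = (-3 + 1*(-5))² = (-3 - 5)² = (-8)² = 64)
(J/(-7))*h(2, 2) + 8 = (64/(-7))*(-1/2 - ¼*2) + 8 = (64*(-⅐))*(-1*½ - ½) + 8 = -64*(-½ - ½)/7 + 8 = -64/7*(-1) + 8 = 64/7 + 8 = 120/7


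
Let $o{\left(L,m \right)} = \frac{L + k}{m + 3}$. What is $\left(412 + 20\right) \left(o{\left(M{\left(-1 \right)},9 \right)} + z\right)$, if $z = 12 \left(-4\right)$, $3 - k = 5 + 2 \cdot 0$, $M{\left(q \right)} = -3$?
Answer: $-20916$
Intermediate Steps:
$k = -2$ ($k = 3 - \left(5 + 2 \cdot 0\right) = 3 - \left(5 + 0\right) = 3 - 5 = -2$)
$o{\left(L,m \right)} = \frac{-2 + L}{3 + m}$ ($o{\left(L,m \right)} = \frac{L - 2}{m + 3} = \frac{-2 + L}{3 + m}$)
$z = -48$
$\left(412 + 20\right) \left(o{\left(M{\left(-1 \right)},9 \right)} + z\right) = \left(412 + 20\right) \left(\frac{-2 - 3}{3 + 9} - 48\right) = 432 \left(\frac{1}{12} \left(-5\right) - 48\right) = 432 \left(- \frac{5}{12} - 48\right) = 432 \left(- \frac{581}{12}\right) = -20916$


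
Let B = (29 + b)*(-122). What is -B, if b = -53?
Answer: -2928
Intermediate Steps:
B = 2928 (B = (29 - 53)*(-122) = -24*(-122) = 2928)
-B = -1*2928 = -2928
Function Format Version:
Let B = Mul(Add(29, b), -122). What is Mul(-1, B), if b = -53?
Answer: -2928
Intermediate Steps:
B = 2928 (B = Mul(Add(29, -53), -122) = Mul(-24, -122) = 2928)
Mul(-1, B) = Mul(-1, 2928) = -2928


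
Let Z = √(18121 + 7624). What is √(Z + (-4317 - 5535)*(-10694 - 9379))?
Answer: √(197759196 + √25745) ≈ 14063.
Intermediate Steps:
Z = √25745 ≈ 160.45
√(Z + (-4317 - 5535)*(-10694 - 9379)) = √(√25745 + (-4317 - 5535)*(-10694 - 9379)) = √(√25745 - 9852*(-20073)) = √(√25745 + 197759196) = √(197759196 + √25745)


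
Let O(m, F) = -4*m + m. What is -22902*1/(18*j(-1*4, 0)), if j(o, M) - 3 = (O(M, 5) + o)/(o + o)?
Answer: -7634/21 ≈ -363.52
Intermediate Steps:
O(m, F) = -3*m
j(o, M) = 3 + (o - 3*M)/(2*o) (j(o, M) = 3 + (-3*M + o)/(o + o) = 3 + (o - 3*M)/((2*o)) = 3 + (o - 3*M)*(1/(2*o)) = 3 + (o - 3*M)/(2*o))
-22902*1/(18*j(-1*4, 0)) = -22902*(-4/(9*(-3*0 + 7*(-1*4)))) = -22902*(-4/(9*(0 + 7*(-4)))) = -22902*(-4/(9*(0 - 28))) = -22902/((((1/2)*(-1/4)*(-28))*(-2))*(-9)) = -22902/(((7/2)*(-2))*(-9)) = -22902/((-7*(-9))) = -22902/63 = -22902*1/63 = -7634/21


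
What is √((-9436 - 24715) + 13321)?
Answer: I*√20830 ≈ 144.33*I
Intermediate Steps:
√((-9436 - 24715) + 13321) = √(-34151 + 13321) = √(-20830) = I*√20830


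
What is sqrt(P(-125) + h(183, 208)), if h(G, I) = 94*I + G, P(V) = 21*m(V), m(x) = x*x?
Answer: 2*sqrt(86965) ≈ 589.80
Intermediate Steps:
m(x) = x**2
P(V) = 21*V**2
h(G, I) = G + 94*I
sqrt(P(-125) + h(183, 208)) = sqrt(21*(-125)**2 + (183 + 94*208)) = sqrt(21*15625 + (183 + 19552)) = sqrt(328125 + 19735) = sqrt(347860) = 2*sqrt(86965)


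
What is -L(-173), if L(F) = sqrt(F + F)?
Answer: -I*sqrt(346) ≈ -18.601*I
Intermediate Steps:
L(F) = sqrt(2)*sqrt(F) (L(F) = sqrt(2*F) = sqrt(2)*sqrt(F))
-L(-173) = -sqrt(2)*sqrt(-173) = -sqrt(2)*I*sqrt(173) = -I*sqrt(346)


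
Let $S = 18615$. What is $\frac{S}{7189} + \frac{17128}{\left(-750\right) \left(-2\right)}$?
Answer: $\frac{37763923}{2695875} \approx 14.008$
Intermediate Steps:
$\frac{S}{7189} + \frac{17128}{\left(-750\right) \left(-2\right)} = \frac{18615}{7189} + \frac{17128}{\left(-750\right) \left(-2\right)} = 18615 \cdot \frac{1}{7189} + \frac{17128}{1500} = \frac{18615}{7189} + 17128 \cdot \frac{1}{1500} = \frac{18615}{7189} + \frac{4282}{375} = \frac{37763923}{2695875}$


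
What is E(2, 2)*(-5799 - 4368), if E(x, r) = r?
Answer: -20334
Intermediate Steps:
E(2, 2)*(-5799 - 4368) = 2*(-5799 - 4368) = 2*(-10167) = -20334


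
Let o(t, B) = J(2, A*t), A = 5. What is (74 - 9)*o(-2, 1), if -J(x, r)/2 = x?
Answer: -260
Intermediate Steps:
J(x, r) = -2*x
o(t, B) = -4 (o(t, B) = -2*2 = -4)
(74 - 9)*o(-2, 1) = (74 - 9)*(-4) = 65*(-4) = -260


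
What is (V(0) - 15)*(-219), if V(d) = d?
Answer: 3285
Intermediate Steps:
(V(0) - 15)*(-219) = (0 - 15)*(-219) = -15*(-219) = 3285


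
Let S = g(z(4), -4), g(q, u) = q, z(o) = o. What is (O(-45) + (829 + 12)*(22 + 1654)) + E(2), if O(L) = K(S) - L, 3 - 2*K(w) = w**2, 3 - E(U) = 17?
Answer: 2819081/2 ≈ 1.4095e+6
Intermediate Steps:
E(U) = -14 (E(U) = 3 - 1*17 = 3 - 17 = -14)
S = 4
K(w) = 3/2 - w**2/2
O(L) = -13/2 - L (O(L) = (3/2 - 1/2*4**2) - L = (3/2 - 1/2*16) - L = (3/2 - 8) - L = -13/2 - L)
(O(-45) + (829 + 12)*(22 + 1654)) + E(2) = ((-13/2 - 1*(-45)) + (829 + 12)*(22 + 1654)) - 14 = ((-13/2 + 45) + 841*1676) - 14 = (77/2 + 1409516) - 14 = 2819109/2 - 14 = 2819081/2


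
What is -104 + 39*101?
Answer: 3835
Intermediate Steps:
-104 + 39*101 = -104 + 3939 = 3835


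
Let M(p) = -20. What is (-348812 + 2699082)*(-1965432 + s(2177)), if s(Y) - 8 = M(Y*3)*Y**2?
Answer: -227393332441080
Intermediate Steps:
s(Y) = 8 - 20*Y**2
(-348812 + 2699082)*(-1965432 + s(2177)) = (-348812 + 2699082)*(-1965432 + (8 - 20*2177**2)) = 2350270*(-1965432 + (8 - 20*4739329)) = 2350270*(-1965432 + (8 - 94786580)) = 2350270*(-1965432 - 94786572) = 2350270*(-96752004) = -227393332441080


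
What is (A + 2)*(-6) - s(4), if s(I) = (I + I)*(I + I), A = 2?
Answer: -88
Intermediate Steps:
s(I) = 4*I² (s(I) = (2*I)*(2*I) = 4*I²)
(A + 2)*(-6) - s(4) = (2 + 2)*(-6) - 4*4² = 4*(-6) - 4*16 = -24 - 1*64 = -24 - 64 = -88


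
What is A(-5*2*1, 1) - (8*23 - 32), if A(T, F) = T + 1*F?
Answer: -161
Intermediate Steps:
A(T, F) = F + T (A(T, F) = T + F = F + T)
A(-5*2*1, 1) - (8*23 - 32) = (1 - 5*2*1) - (8*23 - 32) = (1 - 10*1) - (184 - 32) = (1 - 10) - 1*152 = -9 - 152 = -161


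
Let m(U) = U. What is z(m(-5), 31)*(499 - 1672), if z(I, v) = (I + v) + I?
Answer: -24633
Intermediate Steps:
z(I, v) = v + 2*I
z(m(-5), 31)*(499 - 1672) = (31 + 2*(-5))*(499 - 1672) = (31 - 10)*(-1173) = 21*(-1173) = -24633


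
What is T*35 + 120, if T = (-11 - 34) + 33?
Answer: -300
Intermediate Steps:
T = -12 (T = -45 + 33 = -12)
T*35 + 120 = -12*35 + 120 = -420 + 120 = -300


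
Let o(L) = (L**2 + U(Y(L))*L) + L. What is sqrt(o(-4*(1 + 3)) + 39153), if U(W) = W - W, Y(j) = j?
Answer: 3*sqrt(4377) ≈ 198.48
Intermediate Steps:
U(W) = 0
o(L) = L + L**2 (o(L) = (L**2 + 0*L) + L = (L**2 + 0) + L = L**2 + L = L + L**2)
sqrt(o(-4*(1 + 3)) + 39153) = sqrt((-4*(1 + 3))*(1 - 4*(1 + 3)) + 39153) = sqrt((-4*4)*(1 - 4*4) + 39153) = sqrt(-16*(1 - 16) + 39153) = sqrt(-16*(-15) + 39153) = sqrt(240 + 39153) = sqrt(39393) = 3*sqrt(4377)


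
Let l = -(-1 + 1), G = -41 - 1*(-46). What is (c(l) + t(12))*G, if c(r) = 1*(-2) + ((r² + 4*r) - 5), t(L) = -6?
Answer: -65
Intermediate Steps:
G = 5 (G = -41 + 46 = 5)
l = 0 (l = -1*0 = 0)
c(r) = -7 + r² + 4*r (c(r) = -2 + (-5 + r² + 4*r) = -7 + r² + 4*r)
(c(l) + t(12))*G = ((-7 + 0² + 4*0) - 6)*5 = ((-7 + 0 + 0) - 6)*5 = (-7 - 6)*5 = -13*5 = -65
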